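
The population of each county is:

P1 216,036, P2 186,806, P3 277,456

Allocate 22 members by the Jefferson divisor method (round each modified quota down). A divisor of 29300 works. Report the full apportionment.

With modified divisor 29300: modified quotas P1 7.373, P2 6.376, P3 9.469.
Rounding down: P1 7, P2 6, P3 9 (total 22).

P1 7, P2 6, P3 9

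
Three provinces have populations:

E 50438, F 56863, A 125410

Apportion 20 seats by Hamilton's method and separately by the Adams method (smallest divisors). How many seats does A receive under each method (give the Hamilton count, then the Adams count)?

11 and 10

Hamilton: E 4, F 5, A 11.
Adams: E 5, F 5, A 10.
A gets 11 under Hamilton and 10 under Adams.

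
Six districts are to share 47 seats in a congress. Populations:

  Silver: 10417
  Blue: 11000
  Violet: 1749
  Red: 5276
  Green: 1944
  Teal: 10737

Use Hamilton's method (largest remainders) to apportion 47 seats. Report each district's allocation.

The standard divisor is 41123/47 ≈ 874.957.
Standard quotas: Silver 11.9057, Blue 12.5720, Violet 1.9990, Red 6.0300, Green 2.2218, Teal 12.2715.
Lower quotas: Silver 11, Blue 12, Violet 1, Red 6, Green 2, Teal 12 (sum 44, leaving 3 seats).
Remainders in descending order: Violet 0.9990, Silver 0.9057, Blue 0.5720, Teal 0.2715, Green 0.2218, Red 0.0300.
The surplus seats go to Violet, Silver, Blue.

Silver: 12, Blue: 13, Violet: 2, Red: 6, Green: 2, Teal: 12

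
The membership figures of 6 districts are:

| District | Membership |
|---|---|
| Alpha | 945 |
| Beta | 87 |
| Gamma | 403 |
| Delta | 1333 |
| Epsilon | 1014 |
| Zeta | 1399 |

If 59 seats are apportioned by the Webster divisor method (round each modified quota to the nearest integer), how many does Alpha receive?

Standard divisor 5181/59 ≈ 87.814; standard quotas: Alpha 10.761, Beta 0.991, Gamma 4.589, Delta 15.180, Epsilon 11.547, Zeta 15.931.
Rounding to the nearest integer gives 11, 1, 5, 15, 12, 16 = 60 seats, so the divisor must be adjusted.
With modified divisor 89: modified quotas Alpha 10.618, Beta 0.978, Gamma 4.528, Delta 14.978, Epsilon 11.393, Zeta 15.719.
Rounding to the nearest integer: Alpha 11, Beta 1, Gamma 5, Delta 15, Epsilon 11, Zeta 16 (total 59).
Alpha receives 11.

11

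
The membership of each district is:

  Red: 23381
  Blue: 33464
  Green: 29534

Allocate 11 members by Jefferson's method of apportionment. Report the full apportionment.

Red=3, Blue=4, Green=4

Standard divisor 86379/11 ≈ 7852.636; standard quotas: Red 2.977, Blue 4.261, Green 3.761.
Rounding down gives 2, 4, 3 = 9 seats, so the divisor must be adjusted.
With modified divisor 7000: modified quotas Red 3.340, Blue 4.781, Green 4.219.
Rounding down: Red 3, Blue 4, Green 4 (total 11).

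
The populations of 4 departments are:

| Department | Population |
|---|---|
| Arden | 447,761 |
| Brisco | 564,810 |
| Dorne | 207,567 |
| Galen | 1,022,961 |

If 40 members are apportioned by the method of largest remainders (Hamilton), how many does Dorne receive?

4

The standard divisor is 2243099/40 ≈ 56077.475.
Standard quotas: Arden 7.9847, Brisco 10.0720, Dorne 3.7014, Galen 18.2419.
Lower quotas: Arden 7, Brisco 10, Dorne 3, Galen 18 (sum 38, leaving 2 seats).
Remainders in descending order: Arden 0.9847, Dorne 0.7014, Galen 0.2419, Brisco 0.0720.
Largest remainders: Arden, Dorne receive the extra seats.
Dorne receives 4.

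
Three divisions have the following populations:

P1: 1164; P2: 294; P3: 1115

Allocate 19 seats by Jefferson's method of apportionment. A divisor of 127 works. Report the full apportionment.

With modified divisor 127: modified quotas P1 9.165, P2 2.315, P3 8.780.
Rounding down: P1 9, P2 2, P3 8 (total 19).

P1 9; P2 2; P3 8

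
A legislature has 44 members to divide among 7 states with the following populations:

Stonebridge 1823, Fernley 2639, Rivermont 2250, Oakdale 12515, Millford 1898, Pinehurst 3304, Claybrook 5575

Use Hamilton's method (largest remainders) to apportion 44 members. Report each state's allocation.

Stonebridge 3, Fernley 4, Rivermont 3, Oakdale 18, Millford 3, Pinehurst 5, Claybrook 8

The standard divisor is 30004/44 ≈ 681.909.
Standard quotas: Stonebridge 2.6734, Fernley 3.8700, Rivermont 3.2996, Oakdale 18.3529, Millford 2.7834, Pinehurst 4.8452, Claybrook 8.1756.
Lower quotas: Stonebridge 2, Fernley 3, Rivermont 3, Oakdale 18, Millford 2, Pinehurst 4, Claybrook 8 (sum 40, leaving 4 seats).
Remainders in descending order: Fernley 0.8700, Pinehurst 0.8452, Millford 0.7834, Stonebridge 0.6734, Oakdale 0.3529, Rivermont 0.2996, Claybrook 0.1756.
Largest remainders: Fernley, Pinehurst, Millford, Stonebridge receive the extra seats.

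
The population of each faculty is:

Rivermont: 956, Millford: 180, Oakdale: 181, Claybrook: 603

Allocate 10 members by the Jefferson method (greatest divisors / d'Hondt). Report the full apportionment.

Standard divisor 1920/10 ≈ 192; standard quotas: Rivermont 4.979, Millford 0.938, Oakdale 0.943, Claybrook 3.141.
Rounding down gives 4, 0, 0, 3 = 7 seats, so the divisor must be adjusted.
With modified divisor 170: modified quotas Rivermont 5.624, Millford 1.059, Oakdale 1.065, Claybrook 3.547.
Rounding down: Rivermont 5, Millford 1, Oakdale 1, Claybrook 3 (total 10).

Rivermont: 5, Millford: 1, Oakdale: 1, Claybrook: 3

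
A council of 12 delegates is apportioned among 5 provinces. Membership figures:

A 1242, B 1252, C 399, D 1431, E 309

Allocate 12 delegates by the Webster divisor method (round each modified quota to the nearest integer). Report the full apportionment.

A: 3; B: 3; C: 1; D: 4; E: 1

Standard divisor 4633/12 ≈ 386.083; standard quotas: A 3.217, B 3.243, C 1.033, D 3.706, E 0.800.
Rounding to the nearest integer gives A 3, B 3, C 1, D 4, E 1 — total 12, matching the house size, so no adjustment is needed.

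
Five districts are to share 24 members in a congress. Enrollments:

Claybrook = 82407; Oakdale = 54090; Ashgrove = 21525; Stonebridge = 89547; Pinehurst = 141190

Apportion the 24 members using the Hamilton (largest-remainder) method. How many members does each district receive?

Claybrook: 5, Oakdale: 3, Ashgrove: 1, Stonebridge: 6, Pinehurst: 9

The standard divisor is 388759/24 ≈ 16198.292.
Standard quotas: Claybrook 5.0874, Oakdale 3.3392, Ashgrove 1.3288, Stonebridge 5.5282, Pinehurst 8.7164.
Lower quotas: Claybrook 5, Oakdale 3, Ashgrove 1, Stonebridge 5, Pinehurst 8 (sum 22, leaving 2 seats).
Remainders in descending order: Pinehurst 0.7164, Stonebridge 0.5282, Oakdale 0.3392, Ashgrove 0.3288, Claybrook 0.0874.
The surplus seats go to Pinehurst, Stonebridge.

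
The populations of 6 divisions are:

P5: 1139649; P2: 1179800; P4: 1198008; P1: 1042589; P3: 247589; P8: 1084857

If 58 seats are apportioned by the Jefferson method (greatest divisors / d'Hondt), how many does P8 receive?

Standard divisor 5892492/58 ≈ 101594.69; standard quotas: P5 11.218, P2 11.613, P4 11.792, P1 10.262, P3 2.437, P8 10.678.
Rounding down gives 11, 11, 11, 10, 2, 10 = 55 seats, so the divisor must be adjusted.
With modified divisor 96600: modified quotas P5 11.798, P2 12.213, P4 12.402, P1 10.793, P3 2.563, P8 11.230.
Rounding down: P5 11, P2 12, P4 12, P1 10, P3 2, P8 11 (total 58).
P8 receives 11.

11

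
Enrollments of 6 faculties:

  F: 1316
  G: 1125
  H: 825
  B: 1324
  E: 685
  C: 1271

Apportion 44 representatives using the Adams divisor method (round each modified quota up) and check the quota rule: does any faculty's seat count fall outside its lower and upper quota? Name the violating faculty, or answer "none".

none

Standard quotas: F 8.846, G 7.562, H 5.545, B 8.899, E 4.604, C 8.543.
Adams allocation: F 9, G 7, H 6, B 9, E 5, C 8.
Every allocation lies between the lower and upper quota.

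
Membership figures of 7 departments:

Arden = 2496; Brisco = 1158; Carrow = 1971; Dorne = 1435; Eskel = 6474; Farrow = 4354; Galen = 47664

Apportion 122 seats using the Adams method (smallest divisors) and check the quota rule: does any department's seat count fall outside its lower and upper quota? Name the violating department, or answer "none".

Galen

Standard quotas: Arden 4.645, Brisco 2.155, Carrow 3.668, Dorne 2.671, Eskel 12.049, Farrow 8.103, Galen 88.708.
Adams allocation: Arden 5, Brisco 3, Carrow 4, Dorne 3, Eskel 12, Farrow 8, Galen 87.
Galen has quota 88.708 (lower 88, upper 89) but receives 87 — outside the quota interval.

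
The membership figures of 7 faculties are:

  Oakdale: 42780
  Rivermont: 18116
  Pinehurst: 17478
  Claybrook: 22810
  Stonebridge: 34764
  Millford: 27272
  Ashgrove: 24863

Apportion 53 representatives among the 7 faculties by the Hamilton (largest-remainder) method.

Oakdale 12, Rivermont 5, Pinehurst 5, Claybrook 6, Stonebridge 10, Millford 8, Ashgrove 7

Standard divisor: 188083 ÷ 53 ≈ 3548.736.
Standard quotas: Oakdale 12.0550, Rivermont 5.1049, Pinehurst 4.9251, Claybrook 6.4276, Stonebridge 9.7962, Millford 7.6850, Ashgrove 7.0062.
Lower quotas: Oakdale 12, Rivermont 5, Pinehurst 4, Claybrook 6, Stonebridge 9, Millford 7, Ashgrove 7 (sum 50, leaving 3 seats).
Remainders in descending order: Pinehurst 0.9251, Stonebridge 0.7962, Millford 0.6850, Claybrook 0.4276, Rivermont 0.1049, Oakdale 0.0550, Ashgrove 0.0062.
Largest remainders: Pinehurst, Stonebridge, Millford receive the extra seats.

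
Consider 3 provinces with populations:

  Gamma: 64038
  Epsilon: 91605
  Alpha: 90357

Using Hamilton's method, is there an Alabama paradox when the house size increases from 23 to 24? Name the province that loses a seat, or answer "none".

none

At 23 seats: Gamma 6, Epsilon 9, Alpha 8.
At 24 seats: Gamma 6, Epsilon 9, Alpha 9.
No province's allocation decreased.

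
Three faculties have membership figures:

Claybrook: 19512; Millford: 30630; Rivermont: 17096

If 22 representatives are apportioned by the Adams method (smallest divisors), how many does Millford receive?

10

Standard divisor 67238/22 ≈ 3056.273; standard quotas: Claybrook 6.384, Millford 10.022, Rivermont 5.594.
Rounding up gives 7, 11, 6 = 24 seats, so the divisor must be adjusted.
With modified divisor 3300: modified quotas Claybrook 5.913, Millford 9.282, Rivermont 5.181.
Rounding up: Claybrook 6, Millford 10, Rivermont 6 (total 22).
Millford receives 10.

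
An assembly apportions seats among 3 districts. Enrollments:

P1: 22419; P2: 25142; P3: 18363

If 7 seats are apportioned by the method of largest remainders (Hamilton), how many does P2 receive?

Total 65924; standard divisor 65924/7 ≈ 9417.714.
Standard quotas: P1 2.3805, P2 2.6696, P3 1.9498.
Lower quotas: P1 2, P2 2, P3 1 (sum 5, leaving 2 seats).
Remainders in descending order: P3 0.9498, P2 0.6696, P1 0.3805.
The surplus seats go to P3, P2.
P2 receives 3.

3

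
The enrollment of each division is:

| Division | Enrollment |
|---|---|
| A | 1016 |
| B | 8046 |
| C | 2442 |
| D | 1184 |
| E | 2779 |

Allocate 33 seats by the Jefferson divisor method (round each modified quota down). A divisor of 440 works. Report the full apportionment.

A=2, B=18, C=5, D=2, E=6

With modified divisor 440: modified quotas A 2.309, B 18.286, C 5.550, D 2.691, E 6.316.
Rounding down: A 2, B 18, C 5, D 2, E 6 (total 33).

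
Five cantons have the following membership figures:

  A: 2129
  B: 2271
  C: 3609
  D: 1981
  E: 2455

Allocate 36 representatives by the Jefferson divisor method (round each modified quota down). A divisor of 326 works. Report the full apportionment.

With modified divisor 326: modified quotas A 6.531, B 6.966, C 11.071, D 6.077, E 7.531.
Rounding down: A 6, B 6, C 11, D 6, E 7 (total 36).

A: 6, B: 6, C: 11, D: 6, E: 7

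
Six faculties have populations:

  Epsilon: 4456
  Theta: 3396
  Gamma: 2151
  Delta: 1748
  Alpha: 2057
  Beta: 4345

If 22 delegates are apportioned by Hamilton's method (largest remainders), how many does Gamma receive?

3

Total 18153; standard divisor 18153/22 ≈ 825.136.
Standard quotas: Epsilon 5.400, Theta 4.116, Gamma 2.607, Delta 2.118, Alpha 2.493, Beta 5.266.
Lower quotas: Epsilon 5, Theta 4, Gamma 2, Delta 2, Alpha 2, Beta 5 (sum 20, leaving 2 seats).
Remainders in descending order: Gamma 0.607, Alpha 0.493, Epsilon 0.400, Beta 0.266, Delta 0.118, Theta 0.116.
The surplus seats go to Gamma, Alpha.
Gamma receives 3.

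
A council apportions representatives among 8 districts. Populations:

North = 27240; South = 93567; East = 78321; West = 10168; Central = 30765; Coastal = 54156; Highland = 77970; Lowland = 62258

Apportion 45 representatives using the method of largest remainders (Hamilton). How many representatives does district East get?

The standard divisor is 434445/45 ≈ 9654.333.
Standard quotas: North 2.8215, South 9.6917, East 8.1125, West 1.0532, Central 3.1867, Coastal 5.6095, Highland 8.0762, Lowland 6.4487.
Lower quotas: North 2, South 9, East 8, West 1, Central 3, Coastal 5, Highland 8, Lowland 6 (sum 42, leaving 3 seats).
Remainders in descending order: North 0.8215, South 0.6917, Coastal 0.6095, Lowland 0.4487, Central 0.1867, East 0.1125, Highland 0.0762, West 0.0532.
The surplus seats go to North, South, Coastal.
East receives 8.

8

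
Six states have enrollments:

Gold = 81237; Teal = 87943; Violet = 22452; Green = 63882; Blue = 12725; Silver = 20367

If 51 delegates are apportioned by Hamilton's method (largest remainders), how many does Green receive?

11

Standard divisor: 288606 ÷ 51 ≈ 5658.941.
Standard quotas: Gold 14.3555, Teal 15.5405, Violet 3.9675, Green 11.2887, Blue 2.2487, Silver 3.5991.
Lower quotas: Gold 14, Teal 15, Violet 3, Green 11, Blue 2, Silver 3 (sum 48, leaving 3 seats).
Remainders in descending order: Violet 0.9675, Silver 0.5991, Teal 0.5405, Gold 0.3555, Green 0.2887, Blue 0.2487.
Largest remainders: Violet, Silver, Teal receive the extra seats.
Green receives 11.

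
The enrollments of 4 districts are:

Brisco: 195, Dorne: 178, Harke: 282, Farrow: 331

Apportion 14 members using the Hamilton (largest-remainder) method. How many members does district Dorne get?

2

Total 986; standard divisor 986/14 ≈ 70.429.
Standard quotas: Brisco 2.769, Dorne 2.527, Harke 4.004, Farrow 4.700.
Lower quotas: Brisco 2, Dorne 2, Harke 4, Farrow 4 (sum 12, leaving 2 seats).
Remainders in descending order: Brisco 0.769, Farrow 0.700, Dorne 0.527, Harke 0.004.
Largest remainders: Brisco, Farrow receive the extra seats.
Dorne receives 2.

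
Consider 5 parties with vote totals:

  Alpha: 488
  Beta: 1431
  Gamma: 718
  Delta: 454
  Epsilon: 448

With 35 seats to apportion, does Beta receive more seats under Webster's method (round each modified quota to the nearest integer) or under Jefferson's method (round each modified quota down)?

Webster: Alpha 5, Beta 14, Gamma 7, Delta 5, Epsilon 4.
Jefferson: Alpha 5, Beta 15, Gamma 7, Delta 4, Epsilon 4.
Beta gets 14 under Webster and 15 under Jefferson.

Jefferson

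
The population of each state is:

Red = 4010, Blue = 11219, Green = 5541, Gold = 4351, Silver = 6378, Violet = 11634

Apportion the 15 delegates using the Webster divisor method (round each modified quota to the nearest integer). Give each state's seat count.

Red 1, Blue 4, Green 2, Gold 2, Silver 2, Violet 4

Standard divisor 43133/15 ≈ 2875.533; standard quotas: Red 1.395, Blue 3.902, Green 1.927, Gold 1.513, Silver 2.218, Violet 4.046.
Rounding to the nearest integer gives Red 1, Blue 4, Green 2, Gold 2, Silver 2, Violet 4 — total 15, matching the house size, so no adjustment is needed.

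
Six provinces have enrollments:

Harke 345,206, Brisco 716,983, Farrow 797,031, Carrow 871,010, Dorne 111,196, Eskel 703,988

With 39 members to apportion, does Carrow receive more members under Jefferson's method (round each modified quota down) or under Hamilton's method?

Jefferson

Jefferson: Harke 3, Brisco 8, Farrow 9, Carrow 10, Dorne 1, Eskel 8.
Hamilton: Harke 4, Brisco 8, Farrow 9, Carrow 9, Dorne 1, Eskel 8.
Carrow gets 10 under Jefferson and 9 under Hamilton.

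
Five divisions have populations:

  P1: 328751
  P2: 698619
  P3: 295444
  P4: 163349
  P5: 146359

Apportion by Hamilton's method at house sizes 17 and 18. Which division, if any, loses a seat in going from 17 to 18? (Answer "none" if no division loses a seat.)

At 17 seats: P1 3, P2 7, P3 3, P4 2, P5 2.
At 18 seats: P1 4, P2 8, P3 3, P4 2, P5 1.
P5 drops from 2 to 1.

P5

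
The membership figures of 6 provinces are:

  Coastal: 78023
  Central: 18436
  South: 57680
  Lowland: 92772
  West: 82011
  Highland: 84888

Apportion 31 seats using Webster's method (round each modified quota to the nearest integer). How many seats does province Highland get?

7

Standard divisor 413810/31 ≈ 13348.71; standard quotas: Coastal 5.845, Central 1.381, South 4.321, Lowland 6.950, West 6.144, Highland 6.359.
Rounding to the nearest integer gives 6, 1, 4, 7, 6, 6 = 30 seats, so the divisor must be adjusted.
With modified divisor 12900: modified quotas Coastal 6.048, Central 1.429, South 4.471, Lowland 7.192, West 6.357, Highland 6.580.
Rounding to the nearest integer: Coastal 6, Central 1, South 4, Lowland 7, West 6, Highland 7 (total 31).
Highland receives 7.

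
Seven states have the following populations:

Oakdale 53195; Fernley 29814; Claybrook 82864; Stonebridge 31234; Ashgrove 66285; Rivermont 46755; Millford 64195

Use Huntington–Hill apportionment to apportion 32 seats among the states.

Oakdale 4; Fernley 3; Claybrook 7; Stonebridge 3; Ashgrove 6; Rivermont 4; Millford 5

With divisor 11998: modified quotas Oakdale 4.434, Fernley 2.485, Claybrook 6.906, Stonebridge 2.603, Ashgrove 5.525, Rivermont 3.897, Millford 5.350.
Geometric-mean thresholds: Oakdale √(4·5)=4.472, Fernley √(2·3)=2.449, Claybrook √(6·7)=6.481, Stonebridge √(2·3)=2.449, Ashgrove √(5·6)=5.477, Rivermont √(3·4)=3.464, Millford √(5·6)=5.477.
Each quota rounded against its threshold gives Oakdale 4, Fernley 3, Claybrook 7, Stonebridge 3, Ashgrove 6, Rivermont 4, Millford 5 (total 32).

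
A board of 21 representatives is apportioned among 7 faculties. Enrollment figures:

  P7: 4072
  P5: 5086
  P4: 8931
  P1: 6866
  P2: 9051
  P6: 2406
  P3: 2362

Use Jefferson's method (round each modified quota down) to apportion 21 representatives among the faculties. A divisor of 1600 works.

P7=2, P5=3, P4=5, P1=4, P2=5, P6=1, P3=1

With modified divisor 1600: modified quotas P7 2.545, P5 3.179, P4 5.582, P1 4.291, P2 5.657, P6 1.504, P3 1.476.
Rounding down: P7 2, P5 3, P4 5, P1 4, P2 5, P6 1, P3 1 (total 21).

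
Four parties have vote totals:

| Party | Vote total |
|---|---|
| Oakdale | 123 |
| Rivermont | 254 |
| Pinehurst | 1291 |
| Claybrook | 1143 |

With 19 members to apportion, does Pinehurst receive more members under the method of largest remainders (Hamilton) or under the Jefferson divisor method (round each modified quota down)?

Hamilton: Oakdale 1, Rivermont 1, Pinehurst 9, Claybrook 8.
Jefferson: Oakdale 0, Rivermont 1, Pinehurst 10, Claybrook 8.
Pinehurst gets 9 under Hamilton and 10 under Jefferson.

Jefferson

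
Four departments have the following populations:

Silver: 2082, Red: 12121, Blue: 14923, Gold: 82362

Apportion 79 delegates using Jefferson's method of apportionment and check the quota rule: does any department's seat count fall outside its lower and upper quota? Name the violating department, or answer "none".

Standard quotas: Silver 1.475, Red 8.589, Blue 10.574, Gold 58.361.
Jefferson allocation: Silver 1, Red 8, Blue 10, Gold 60.
Gold has quota 58.361 (lower 58, upper 59) but receives 60 — outside the quota interval.

Gold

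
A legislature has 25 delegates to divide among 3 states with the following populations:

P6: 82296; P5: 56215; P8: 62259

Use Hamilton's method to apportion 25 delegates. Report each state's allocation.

Total 200770; standard divisor 200770/25 ≈ 8030.8.
Standard quotas: P6 10.2475, P5 6.9999, P8 7.7525.
Lower quotas: P6 10, P5 6, P8 7 (sum 23, leaving 2 seats).
Remainders in descending order: P5 0.9999, P8 0.7525, P6 0.2475.
Largest remainders: P5, P8 receive the extra seats.

P6 10, P5 7, P8 8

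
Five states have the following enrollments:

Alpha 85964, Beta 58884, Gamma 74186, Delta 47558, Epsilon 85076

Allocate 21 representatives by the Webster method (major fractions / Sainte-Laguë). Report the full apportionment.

Alpha 5, Beta 4, Gamma 4, Delta 3, Epsilon 5

Standard divisor 351668/21 ≈ 16746.095; standard quotas: Alpha 5.133, Beta 3.516, Gamma 4.430, Delta 2.840, Epsilon 5.080.
Rounding to the nearest integer gives Alpha 5, Beta 4, Gamma 4, Delta 3, Epsilon 5 — total 21, matching the house size, so no adjustment is needed.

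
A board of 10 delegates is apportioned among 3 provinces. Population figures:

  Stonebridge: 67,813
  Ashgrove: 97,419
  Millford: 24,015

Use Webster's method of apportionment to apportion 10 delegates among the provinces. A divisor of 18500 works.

With modified divisor 18500: modified quotas Stonebridge 3.666, Ashgrove 5.266, Millford 1.298.
Rounding to the nearest integer: Stonebridge 4, Ashgrove 5, Millford 1 (total 10).

Stonebridge 4; Ashgrove 5; Millford 1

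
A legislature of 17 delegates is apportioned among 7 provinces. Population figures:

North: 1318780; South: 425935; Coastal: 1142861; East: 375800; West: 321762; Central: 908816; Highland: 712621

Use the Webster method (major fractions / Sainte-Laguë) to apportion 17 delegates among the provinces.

Standard divisor 5206575/17 ≈ 306269.118; standard quotas: North 4.306, South 1.391, Coastal 3.732, East 1.227, West 1.051, Central 2.967, Highland 2.327.
Rounding to the nearest integer gives 4, 1, 4, 1, 1, 3, 2 = 16 seats, so the divisor must be adjusted.
With modified divisor 289100: modified quotas North 4.562, South 1.473, Coastal 3.953, East 1.300, West 1.113, Central 3.144, Highland 2.465.
Rounding to the nearest integer: North 5, South 1, Coastal 4, East 1, West 1, Central 3, Highland 2 (total 17).

North 5; South 1; Coastal 4; East 1; West 1; Central 3; Highland 2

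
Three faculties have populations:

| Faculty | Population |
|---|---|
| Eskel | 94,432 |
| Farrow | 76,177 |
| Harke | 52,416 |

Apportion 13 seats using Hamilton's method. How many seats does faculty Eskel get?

The standard divisor is 223025/13 ≈ 17155.769.
Standard quotas: Eskel 5.5044, Farrow 4.4403, Harke 3.0553.
Lower quotas: Eskel 5, Farrow 4, Harke 3 (sum 12, leaving 1 seat).
Remainders in descending order: Eskel 0.5044, Farrow 0.4403, Harke 0.0553.
The surplus seat goes to Eskel.
Eskel receives 6.

6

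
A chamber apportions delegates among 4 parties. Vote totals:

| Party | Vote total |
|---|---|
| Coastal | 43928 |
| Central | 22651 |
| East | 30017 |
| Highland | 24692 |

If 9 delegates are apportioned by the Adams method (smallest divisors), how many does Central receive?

Standard divisor 121288/9 ≈ 13476.444; standard quotas: Coastal 3.260, Central 1.681, East 2.227, Highland 1.832.
Rounding up gives 4, 2, 3, 2 = 11 seats, so the divisor must be adjusted.
With modified divisor 18500: modified quotas Coastal 2.374, Central 1.224, East 1.623, Highland 1.335.
Rounding up: Coastal 3, Central 2, East 2, Highland 2 (total 9).
Central receives 2.

2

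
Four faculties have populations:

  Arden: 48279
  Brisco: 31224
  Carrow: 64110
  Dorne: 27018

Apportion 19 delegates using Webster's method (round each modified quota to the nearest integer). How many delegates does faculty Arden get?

Standard divisor 170631/19 ≈ 8980.579; standard quotas: Arden 5.376, Brisco 3.477, Carrow 7.139, Dorne 3.008.
Rounding to the nearest integer gives 5, 3, 7, 3 = 18 seats, so the divisor must be adjusted.
With modified divisor 8850: modified quotas Arden 5.455, Brisco 3.528, Carrow 7.244, Dorne 3.053.
Rounding to the nearest integer: Arden 5, Brisco 4, Carrow 7, Dorne 3 (total 19).
Arden receives 5.

5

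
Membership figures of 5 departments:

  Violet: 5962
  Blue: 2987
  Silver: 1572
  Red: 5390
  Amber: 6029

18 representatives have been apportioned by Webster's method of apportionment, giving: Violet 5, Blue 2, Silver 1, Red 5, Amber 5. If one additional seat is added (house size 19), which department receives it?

Priority for the next seat is population ÷ (current seats + 0.5).
Priorities: Violet 1084.000, Blue 1194.800, Silver 1048.000, Red 980.000, Amber 1096.182.
Highest priority: Blue.

Blue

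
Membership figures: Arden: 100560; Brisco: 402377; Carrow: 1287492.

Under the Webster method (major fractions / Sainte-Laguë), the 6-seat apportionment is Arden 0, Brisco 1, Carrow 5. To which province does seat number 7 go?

Brisco

Priority for the next seat is population ÷ (current seats + 0.5).
Priorities: Arden 201120.000, Brisco 268251.333, Carrow 234089.455.
Highest priority: Brisco.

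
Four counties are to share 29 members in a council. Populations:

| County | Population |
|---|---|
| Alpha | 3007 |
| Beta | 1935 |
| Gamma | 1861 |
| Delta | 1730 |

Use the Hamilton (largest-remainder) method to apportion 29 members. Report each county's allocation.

Alpha: 10; Beta: 7; Gamma: 6; Delta: 6

Standard divisor: 8533 ÷ 29 ≈ 294.241.
Standard quotas: Alpha 10.220, Beta 6.576, Gamma 6.325, Delta 5.880.
Lower quotas: Alpha 10, Beta 6, Gamma 6, Delta 5 (sum 27, leaving 2 seats).
Remainders in descending order: Delta 0.880, Beta 0.576, Gamma 0.325, Alpha 0.220.
The surplus seats go to Delta, Beta.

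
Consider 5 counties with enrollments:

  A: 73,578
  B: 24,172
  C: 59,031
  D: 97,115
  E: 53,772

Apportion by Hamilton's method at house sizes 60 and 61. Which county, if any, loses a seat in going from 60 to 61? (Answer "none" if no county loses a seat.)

none

At 60 seats: A 14, B 5, C 12, D 19, E 10.
At 61 seats: A 14, B 5, C 12, D 19, E 11.
No county's allocation decreased.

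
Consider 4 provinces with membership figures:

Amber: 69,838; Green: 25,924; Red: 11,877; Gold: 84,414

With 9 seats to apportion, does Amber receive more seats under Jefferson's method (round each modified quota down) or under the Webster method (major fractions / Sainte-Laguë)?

Jefferson: Amber 4, Green 1, Red 0, Gold 4.
Webster: Amber 3, Green 1, Red 1, Gold 4.
Amber gets 4 under Jefferson and 3 under Webster.

Jefferson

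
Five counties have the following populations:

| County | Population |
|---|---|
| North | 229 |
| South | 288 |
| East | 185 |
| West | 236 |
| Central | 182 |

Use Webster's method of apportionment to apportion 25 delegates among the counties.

Standard divisor 1120/25 ≈ 44.8; standard quotas: North 5.112, South 6.429, East 4.129, West 5.268, Central 4.062.
Rounding to the nearest integer gives 5, 6, 4, 5, 4 = 24 seats, so the divisor must be adjusted.
With modified divisor 44: modified quotas North 5.205, South 6.545, East 4.205, West 5.364, Central 4.136.
Rounding to the nearest integer: North 5, South 7, East 4, West 5, Central 4 (total 25).

North 5, South 7, East 4, West 5, Central 4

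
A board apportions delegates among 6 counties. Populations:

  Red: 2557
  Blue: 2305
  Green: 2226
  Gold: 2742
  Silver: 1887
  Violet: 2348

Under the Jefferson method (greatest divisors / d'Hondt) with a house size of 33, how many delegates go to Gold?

Standard divisor 14065/33 ≈ 426.212; standard quotas: Red 5.999, Blue 5.408, Green 5.223, Gold 6.433, Silver 4.427, Violet 5.509.
Rounding down gives 5, 5, 5, 6, 4, 5 = 30 seats, so the divisor must be adjusted.
With modified divisor 390: modified quotas Red 6.556, Blue 5.910, Green 5.708, Gold 7.031, Silver 4.838, Violet 6.021.
Rounding down: Red 6, Blue 5, Green 5, Gold 7, Silver 4, Violet 6 (total 33).
Gold receives 7.

7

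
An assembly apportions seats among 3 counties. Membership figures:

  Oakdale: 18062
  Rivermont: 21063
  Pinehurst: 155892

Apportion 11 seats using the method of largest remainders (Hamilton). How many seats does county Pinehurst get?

Standard divisor: 195017 ÷ 11 ≈ 17728.818.
Standard quotas: Oakdale 1.0188, Rivermont 1.1881, Pinehurst 8.7931.
Lower quotas: Oakdale 1, Rivermont 1, Pinehurst 8 (sum 10, leaving 1 seat).
Remainders in descending order: Pinehurst 0.7931, Rivermont 0.1881, Oakdale 0.0188.
Largest remainder: Pinehurst receives the extra seat.
Pinehurst receives 9.

9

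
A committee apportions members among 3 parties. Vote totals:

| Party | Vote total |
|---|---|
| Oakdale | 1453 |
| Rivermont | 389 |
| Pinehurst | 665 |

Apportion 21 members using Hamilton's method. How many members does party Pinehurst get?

The standard divisor is 2507/21 ≈ 119.381.
Standard quotas: Oakdale 12.171, Rivermont 3.258, Pinehurst 5.570.
Lower quotas: Oakdale 12, Rivermont 3, Pinehurst 5 (sum 20, leaving 1 seat).
Remainders in descending order: Pinehurst 0.570, Rivermont 0.258, Oakdale 0.171.
Largest remainder: Pinehurst receives the extra seat.
Pinehurst receives 6.

6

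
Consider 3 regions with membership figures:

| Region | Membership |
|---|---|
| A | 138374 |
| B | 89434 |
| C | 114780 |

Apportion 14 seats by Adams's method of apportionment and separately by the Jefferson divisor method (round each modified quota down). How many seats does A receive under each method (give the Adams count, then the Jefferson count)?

Adams: A 5, B 4, C 5.
Jefferson: A 6, B 3, C 5.
A gets 5 under Adams and 6 under Jefferson.

5 and 6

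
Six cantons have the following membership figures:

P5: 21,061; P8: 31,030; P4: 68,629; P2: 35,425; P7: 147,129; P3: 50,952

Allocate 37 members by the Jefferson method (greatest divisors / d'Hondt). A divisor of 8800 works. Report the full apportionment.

With modified divisor 8800: modified quotas P5 2.393, P8 3.526, P4 7.799, P2 4.026, P7 16.719, P3 5.790.
Rounding down: P5 2, P8 3, P4 7, P2 4, P7 16, P3 5 (total 37).

P5=2, P8=3, P4=7, P2=4, P7=16, P3=5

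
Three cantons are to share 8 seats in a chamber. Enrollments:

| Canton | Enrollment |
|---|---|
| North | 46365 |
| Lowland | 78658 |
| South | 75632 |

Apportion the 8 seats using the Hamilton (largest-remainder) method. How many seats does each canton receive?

Total 200655; standard divisor 200655/8 ≈ 25081.875.
Standard quotas: North 1.8485, Lowland 3.1360, South 3.0154.
Lower quotas: North 1, Lowland 3, South 3 (sum 7, leaving 1 seat).
Remainders in descending order: North 0.8485, Lowland 0.1360, South 0.0154.
The surplus seat goes to North.

North: 2, Lowland: 3, South: 3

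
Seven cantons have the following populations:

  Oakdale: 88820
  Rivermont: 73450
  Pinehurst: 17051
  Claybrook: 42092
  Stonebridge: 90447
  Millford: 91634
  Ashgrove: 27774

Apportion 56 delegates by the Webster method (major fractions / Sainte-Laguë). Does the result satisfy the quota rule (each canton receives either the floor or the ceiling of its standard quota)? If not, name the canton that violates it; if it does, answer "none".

Standard quotas: Oakdale 11.533, Rivermont 9.537, Pinehurst 2.214, Claybrook 5.466, Stonebridge 11.745, Millford 11.899, Ashgrove 3.606.
Webster allocation: Oakdale 11, Rivermont 10, Pinehurst 2, Claybrook 5, Stonebridge 12, Millford 12, Ashgrove 4.
Every allocation lies between the lower and upper quota.

none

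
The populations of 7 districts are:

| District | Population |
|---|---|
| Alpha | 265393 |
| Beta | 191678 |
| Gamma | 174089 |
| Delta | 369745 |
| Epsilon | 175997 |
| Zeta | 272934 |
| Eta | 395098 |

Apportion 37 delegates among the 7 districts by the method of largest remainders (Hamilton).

The standard divisor is 1844934/37 ≈ 49863.081.
Standard quotas: Alpha 5.3224, Beta 3.8441, Gamma 3.4913, Delta 7.4152, Epsilon 3.5296, Zeta 5.4737, Eta 7.9237.
Lower quotas: Alpha 5, Beta 3, Gamma 3, Delta 7, Epsilon 3, Zeta 5, Eta 7 (sum 33, leaving 4 seats).
Remainders in descending order: Eta 0.9237, Beta 0.8441, Epsilon 0.5296, Gamma 0.4913, Zeta 0.4737, Delta 0.4152, Alpha 0.3224.
Largest remainders: Eta, Beta, Epsilon, Gamma receive the extra seats.

Alpha 5, Beta 4, Gamma 4, Delta 7, Epsilon 4, Zeta 5, Eta 8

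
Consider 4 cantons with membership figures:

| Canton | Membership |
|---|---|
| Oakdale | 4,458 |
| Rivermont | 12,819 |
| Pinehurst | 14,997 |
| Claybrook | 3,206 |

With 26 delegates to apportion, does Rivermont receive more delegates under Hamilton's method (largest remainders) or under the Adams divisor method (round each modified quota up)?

Hamilton

Hamilton: Oakdale 3, Rivermont 10, Pinehurst 11, Claybrook 2.
Adams: Oakdale 3, Rivermont 9, Pinehurst 11, Claybrook 3.
Rivermont gets 10 under Hamilton and 9 under Adams.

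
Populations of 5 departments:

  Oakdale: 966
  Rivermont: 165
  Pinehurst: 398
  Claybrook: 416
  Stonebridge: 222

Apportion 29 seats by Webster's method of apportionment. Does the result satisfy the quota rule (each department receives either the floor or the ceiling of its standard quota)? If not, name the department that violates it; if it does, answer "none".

Standard quotas: Oakdale 12.928, Rivermont 2.208, Pinehurst 5.326, Claybrook 5.567, Stonebridge 2.971.
Webster allocation: Oakdale 13, Rivermont 2, Pinehurst 5, Claybrook 6, Stonebridge 3.
Every allocation lies between the lower and upper quota.

none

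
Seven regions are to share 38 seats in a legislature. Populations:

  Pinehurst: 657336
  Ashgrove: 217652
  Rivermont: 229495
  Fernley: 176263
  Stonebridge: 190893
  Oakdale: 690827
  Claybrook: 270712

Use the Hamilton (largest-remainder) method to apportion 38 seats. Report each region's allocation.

Pinehurst 10; Ashgrove 3; Rivermont 4; Fernley 3; Stonebridge 3; Oakdale 11; Claybrook 4

Total 2433178; standard divisor 2433178/38 = 64031.
Standard quotas: Pinehurst 10.2659, Ashgrove 3.3992, Rivermont 3.5841, Fernley 2.7528, Stonebridge 2.9813, Oakdale 10.7889, Claybrook 4.2278.
Lower quotas: Pinehurst 10, Ashgrove 3, Rivermont 3, Fernley 2, Stonebridge 2, Oakdale 10, Claybrook 4 (sum 34, leaving 4 seats).
Remainders in descending order: Stonebridge 0.9813, Oakdale 0.7889, Fernley 0.7528, Rivermont 0.5841, Ashgrove 0.3992, Pinehurst 0.2659, Claybrook 0.2278.
The surplus seats go to Stonebridge, Oakdale, Fernley, Rivermont.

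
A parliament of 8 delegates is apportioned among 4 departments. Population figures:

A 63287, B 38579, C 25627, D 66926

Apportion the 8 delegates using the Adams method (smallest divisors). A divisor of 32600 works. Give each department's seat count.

With modified divisor 32600: modified quotas A 1.941, B 1.183, C 0.786, D 2.053.
Rounding up: A 2, B 2, C 1, D 3 (total 8).

A: 2; B: 2; C: 1; D: 3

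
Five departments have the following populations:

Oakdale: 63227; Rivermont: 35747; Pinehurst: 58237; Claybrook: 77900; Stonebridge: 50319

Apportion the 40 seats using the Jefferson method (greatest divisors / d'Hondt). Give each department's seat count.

Oakdale 9; Rivermont 5; Pinehurst 8; Claybrook 11; Stonebridge 7

Standard divisor 285430/40 ≈ 7135.75; standard quotas: Oakdale 8.861, Rivermont 5.010, Pinehurst 8.161, Claybrook 10.917, Stonebridge 7.052.
Rounding down gives 8, 5, 8, 10, 7 = 38 seats, so the divisor must be adjusted.
With modified divisor 6800: modified quotas Oakdale 9.298, Rivermont 5.257, Pinehurst 8.564, Claybrook 11.456, Stonebridge 7.400.
Rounding down: Oakdale 9, Rivermont 5, Pinehurst 8, Claybrook 11, Stonebridge 7 (total 40).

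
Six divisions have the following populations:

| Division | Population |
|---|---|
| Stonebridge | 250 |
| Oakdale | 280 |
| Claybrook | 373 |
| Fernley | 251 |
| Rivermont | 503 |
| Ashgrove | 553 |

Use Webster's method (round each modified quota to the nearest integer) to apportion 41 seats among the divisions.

Standard divisor 2210/41 ≈ 53.902; standard quotas: Stonebridge 4.638, Oakdale 5.195, Claybrook 6.920, Fernley 4.657, Rivermont 9.332, Ashgrove 10.259.
Rounding to the nearest integer gives Stonebridge 5, Oakdale 5, Claybrook 7, Fernley 5, Rivermont 9, Ashgrove 10 — total 41, matching the house size, so no adjustment is needed.

Stonebridge 5, Oakdale 5, Claybrook 7, Fernley 5, Rivermont 9, Ashgrove 10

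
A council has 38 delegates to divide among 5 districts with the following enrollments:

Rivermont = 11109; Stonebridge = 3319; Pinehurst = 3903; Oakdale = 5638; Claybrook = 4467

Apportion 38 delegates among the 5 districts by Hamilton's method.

Rivermont 15, Stonebridge 4, Pinehurst 5, Oakdale 8, Claybrook 6

Total 28436; standard divisor 28436/38 ≈ 748.316.
Standard quotas: Rivermont 14.8453, Stonebridge 4.4353, Pinehurst 5.2157, Oakdale 7.5343, Claybrook 5.9694.
Lower quotas: Rivermont 14, Stonebridge 4, Pinehurst 5, Oakdale 7, Claybrook 5 (sum 35, leaving 3 seats).
Remainders in descending order: Claybrook 0.9694, Rivermont 0.8453, Oakdale 0.5343, Stonebridge 0.4353, Pinehurst 0.2157.
The surplus seats go to Claybrook, Rivermont, Oakdale.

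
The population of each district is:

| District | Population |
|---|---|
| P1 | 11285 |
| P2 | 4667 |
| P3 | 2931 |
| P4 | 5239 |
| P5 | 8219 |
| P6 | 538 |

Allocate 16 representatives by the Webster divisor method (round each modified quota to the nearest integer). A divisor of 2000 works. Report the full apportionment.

P1: 6, P2: 2, P3: 1, P4: 3, P5: 4, P6: 0

With modified divisor 2000: modified quotas P1 5.643, P2 2.333, P3 1.466, P4 2.619, P5 4.109, P6 0.269.
Rounding to the nearest integer: P1 6, P2 2, P3 1, P4 3, P5 4, P6 0 (total 16).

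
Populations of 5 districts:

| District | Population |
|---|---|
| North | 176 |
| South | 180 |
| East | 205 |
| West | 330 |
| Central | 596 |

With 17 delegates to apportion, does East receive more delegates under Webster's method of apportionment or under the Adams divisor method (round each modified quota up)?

Adams

Webster: North 2, South 2, East 2, West 4, Central 7.
Adams: North 2, South 2, East 3, West 4, Central 6.
East gets 2 under Webster and 3 under Adams.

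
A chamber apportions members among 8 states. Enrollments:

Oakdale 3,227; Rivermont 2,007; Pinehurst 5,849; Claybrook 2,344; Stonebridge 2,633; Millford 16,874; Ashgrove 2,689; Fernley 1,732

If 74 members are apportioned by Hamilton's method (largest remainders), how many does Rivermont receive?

Standard divisor: 37355 ÷ 74 ≈ 504.797.
Standard quotas: Oakdale 6.3927, Rivermont 3.9759, Pinehurst 11.5868, Claybrook 4.6434, Stonebridge 5.2160, Millford 33.4273, Ashgrove 5.3269, Fernley 3.4311.
Lower quotas: Oakdale 6, Rivermont 3, Pinehurst 11, Claybrook 4, Stonebridge 5, Millford 33, Ashgrove 5, Fernley 3 (sum 70, leaving 4 seats).
Remainders in descending order: Rivermont 0.9759, Claybrook 0.6434, Pinehurst 0.5868, Fernley 0.4311, Millford 0.4273, Oakdale 0.3927, Ashgrove 0.3269, Stonebridge 0.2160.
Largest remainders: Rivermont, Claybrook, Pinehurst, Fernley receive the extra seats.
Rivermont receives 4.

4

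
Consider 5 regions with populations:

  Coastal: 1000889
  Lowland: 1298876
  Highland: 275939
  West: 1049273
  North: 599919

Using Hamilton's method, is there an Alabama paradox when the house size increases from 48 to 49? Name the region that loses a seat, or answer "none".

none

At 48 seats: Coastal 11, Lowland 15, Highland 3, West 12, North 7.
At 49 seats: Coastal 12, Lowland 15, Highland 3, West 12, North 7.
No region's allocation decreased.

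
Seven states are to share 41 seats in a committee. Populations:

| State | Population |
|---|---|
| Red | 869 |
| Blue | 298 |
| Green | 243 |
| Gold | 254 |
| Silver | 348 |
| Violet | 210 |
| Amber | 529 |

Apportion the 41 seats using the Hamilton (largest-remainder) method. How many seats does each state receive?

The standard divisor is 2751/41 ≈ 67.098.
Standard quotas: Red 12.951, Blue 4.441, Green 3.622, Gold 3.786, Silver 5.186, Violet 3.130, Amber 7.884.
Lower quotas: Red 12, Blue 4, Green 3, Gold 3, Silver 5, Violet 3, Amber 7 (sum 37, leaving 4 seats).
Remainders in descending order: Red 0.951, Amber 0.884, Gold 0.786, Green 0.622, Blue 0.441, Silver 0.186, Violet 0.130.
Largest remainders: Red, Amber, Gold, Green receive the extra seats.

Red=13; Blue=4; Green=4; Gold=4; Silver=5; Violet=3; Amber=8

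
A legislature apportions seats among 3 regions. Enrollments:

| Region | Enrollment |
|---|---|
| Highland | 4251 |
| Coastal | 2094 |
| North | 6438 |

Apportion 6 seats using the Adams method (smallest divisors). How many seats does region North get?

Standard divisor 12783/6 ≈ 2130.5; standard quotas: Highland 1.995, Coastal 0.983, North 3.022.
Rounding up gives 2, 1, 4 = 7 seats, so the divisor must be adjusted.
With modified divisor 2700: modified quotas Highland 1.574, Coastal 0.776, North 2.384.
Rounding up: Highland 2, Coastal 1, North 3 (total 6).
North receives 3.

3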